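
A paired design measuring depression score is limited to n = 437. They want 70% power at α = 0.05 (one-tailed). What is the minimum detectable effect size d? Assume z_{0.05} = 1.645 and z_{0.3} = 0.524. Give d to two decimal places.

For a single sample (or paired design) of n = 437: d_min = (z_{α} + z_β)/√n.
z-sum = 1.645 + 0.524 = 2.169.
d_min = 2.169 / √437 = 2.169 / 20.905 = 0.104.

d_min ≈ 0.10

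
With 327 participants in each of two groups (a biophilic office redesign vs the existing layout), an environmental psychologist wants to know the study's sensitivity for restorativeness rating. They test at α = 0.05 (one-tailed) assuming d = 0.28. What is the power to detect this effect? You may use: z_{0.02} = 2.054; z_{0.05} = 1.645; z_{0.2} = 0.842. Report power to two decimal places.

power ≈ 0.97

For two equal groups, power = Φ(d·√(n/2) − z_{α}).
d·√(n/2) = 0.28 × √(327/2) = 0.28 × 12.787 = 3.580.
z_β = 3.580 − 1.645 = 1.935.
Power = Φ(1.935) = 0.974.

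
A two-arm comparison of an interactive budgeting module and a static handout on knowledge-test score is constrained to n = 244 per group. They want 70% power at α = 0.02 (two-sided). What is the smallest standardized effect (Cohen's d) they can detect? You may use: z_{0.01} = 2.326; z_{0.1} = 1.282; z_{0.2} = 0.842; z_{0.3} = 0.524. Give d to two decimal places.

d_min ≈ 0.26

For two independent groups of n = 244 each: d_min = (z_{α/2} + z_β)·√(2/n).
z-sum = 2.326 + 0.524 = 2.850.
d_min = 2.850 × √(2/244) = 2.850 × 0.0905 = 0.258.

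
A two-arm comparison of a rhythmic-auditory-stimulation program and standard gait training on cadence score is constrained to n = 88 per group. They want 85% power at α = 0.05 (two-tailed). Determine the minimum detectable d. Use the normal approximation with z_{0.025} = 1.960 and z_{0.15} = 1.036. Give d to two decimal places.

d_min ≈ 0.45

For two independent groups of n = 88 each: d_min = (z_{α/2} + z_β)·√(2/n).
z-sum = 1.960 + 1.036 = 2.996.
d_min = 2.996 × √(2/88) = 2.996 × 0.1508 = 0.452.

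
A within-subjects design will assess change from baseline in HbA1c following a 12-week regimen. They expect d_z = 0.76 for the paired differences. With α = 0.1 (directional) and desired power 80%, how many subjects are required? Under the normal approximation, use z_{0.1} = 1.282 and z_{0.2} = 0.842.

n = 8 pairs

For a paired (one-sample on differences) test: n = ((z_{α} + z_β) / d)².
z_{α} + z_β = 1.282 + 0.842 = 2.124.
n = (2.124 / 0.76)² = 2.795² = 7.81.
Round up.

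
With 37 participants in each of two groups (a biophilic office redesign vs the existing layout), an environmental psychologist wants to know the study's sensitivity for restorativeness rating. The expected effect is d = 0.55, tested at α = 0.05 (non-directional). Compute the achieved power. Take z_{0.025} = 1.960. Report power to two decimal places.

power ≈ 0.66

For two equal groups, power = Φ(d·√(n/2) − z_{α/2}).
d·√(n/2) = 0.55 × √(37/2) = 0.55 × 4.301 = 2.366.
z_β = 2.366 − 1.960 = 0.406.
Power = Φ(0.406) = 0.657.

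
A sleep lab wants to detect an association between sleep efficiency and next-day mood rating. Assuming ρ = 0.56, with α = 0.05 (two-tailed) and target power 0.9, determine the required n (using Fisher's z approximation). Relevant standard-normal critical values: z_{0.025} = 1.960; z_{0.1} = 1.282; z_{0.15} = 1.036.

n = 30

Fisher's z: C = ½·ln((1+r)/(1−r)) = ½·ln(3.5455) = 0.6328.
n = ((z_{α/2} + z_β)/C)² + 3.
(1.960 + 1.282) / 0.6328 = 3.242 / 0.6328 = 5.123.
n = 5.123² + 3 = 26.25 + 3 = 29.2.
Round up.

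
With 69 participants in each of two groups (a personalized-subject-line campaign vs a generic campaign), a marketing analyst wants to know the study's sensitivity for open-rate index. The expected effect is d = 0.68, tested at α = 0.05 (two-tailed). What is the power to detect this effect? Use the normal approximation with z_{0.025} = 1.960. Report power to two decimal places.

power ≈ 0.98

For two equal groups, power = Φ(d·√(n/2) − z_{α/2}).
d·√(n/2) = 0.68 × √(69/2) = 0.68 × 5.874 = 3.994.
z_β = 3.994 − 1.960 = 2.034.
Power = Φ(2.034) = 0.979.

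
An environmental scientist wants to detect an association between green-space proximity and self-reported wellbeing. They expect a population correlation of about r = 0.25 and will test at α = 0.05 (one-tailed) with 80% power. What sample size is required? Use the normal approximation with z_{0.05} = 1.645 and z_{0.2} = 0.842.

Fisher's z: C = ½·ln((1+r)/(1−r)) = ½·ln(1.6667) = 0.2554.
n = ((z_{α} + z_β)/C)² + 3.
(1.645 + 0.842) / 0.2554 = 2.487 / 0.2554 = 9.738.
n = 9.738² + 3 = 94.82 + 3 = 97.8.
Round up.

n = 98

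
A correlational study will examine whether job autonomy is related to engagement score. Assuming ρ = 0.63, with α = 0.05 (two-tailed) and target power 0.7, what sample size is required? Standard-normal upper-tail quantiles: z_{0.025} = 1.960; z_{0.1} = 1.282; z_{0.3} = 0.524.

n = 15

Fisher's z: C = ½·ln((1+r)/(1−r)) = ½·ln(4.4054) = 0.7414.
n = ((z_{α/2} + z_β)/C)² + 3.
(1.960 + 0.524) / 0.7414 = 2.484 / 0.7414 = 3.350.
n = 3.350² + 3 = 11.23 + 3 = 14.2.
Round up.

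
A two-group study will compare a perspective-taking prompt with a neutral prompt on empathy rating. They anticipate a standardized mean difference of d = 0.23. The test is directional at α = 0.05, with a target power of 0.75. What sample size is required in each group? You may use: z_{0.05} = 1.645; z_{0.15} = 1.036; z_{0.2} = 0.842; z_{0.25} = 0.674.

n = 204 per group

For two independent groups with equal n: n = 2·((z_{α} + z_β) / d)².
z_{α} + z_β = 1.645 + 0.674 = 2.319.
n = 2 × (2.319 / 0.23)² = 2 × 10.083² = 2 × 101.66 = 203.3.
Round up to the next whole participant.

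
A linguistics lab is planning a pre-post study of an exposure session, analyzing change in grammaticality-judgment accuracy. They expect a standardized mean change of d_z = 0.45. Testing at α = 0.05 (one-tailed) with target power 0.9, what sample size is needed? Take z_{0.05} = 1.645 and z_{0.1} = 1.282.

n = 43 pairs

For a paired (one-sample on differences) test: n = ((z_{α} + z_β) / d)².
z_{α} + z_β = 1.645 + 1.282 = 2.927.
n = (2.927 / 0.45)² = 6.504² = 42.31.
Round up.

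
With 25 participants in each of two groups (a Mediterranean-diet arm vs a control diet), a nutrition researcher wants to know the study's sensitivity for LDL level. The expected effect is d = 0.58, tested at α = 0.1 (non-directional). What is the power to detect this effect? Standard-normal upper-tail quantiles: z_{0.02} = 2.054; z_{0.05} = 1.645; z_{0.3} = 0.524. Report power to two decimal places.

power ≈ 0.66

For two equal groups, power = Φ(d·√(n/2) − z_{α/2}).
d·√(n/2) = 0.58 × √(25/2) = 0.58 × 3.536 = 2.051.
z_β = 2.051 − 1.645 = 0.406.
Power = Φ(0.406) = 0.657.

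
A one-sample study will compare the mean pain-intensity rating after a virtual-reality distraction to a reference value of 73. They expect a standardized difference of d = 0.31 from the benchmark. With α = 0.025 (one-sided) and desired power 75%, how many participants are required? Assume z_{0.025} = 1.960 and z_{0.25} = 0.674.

n = 73

For a one-sample test: n = ((z_{α} + z_β) / d)².
z_{α} + z_β = 1.960 + 0.674 = 2.634.
n = (2.634 / 0.31)² = 8.497² = 72.20.
Round up.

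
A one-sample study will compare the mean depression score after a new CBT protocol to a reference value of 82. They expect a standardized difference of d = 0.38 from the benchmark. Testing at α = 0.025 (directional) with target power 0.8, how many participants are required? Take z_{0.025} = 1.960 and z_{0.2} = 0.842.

n = 55

For a one-sample test: n = ((z_{α} + z_β) / d)².
z_{α} + z_β = 1.960 + 0.842 = 2.802.
n = (2.802 / 0.38)² = 7.374² = 54.37.
Round up.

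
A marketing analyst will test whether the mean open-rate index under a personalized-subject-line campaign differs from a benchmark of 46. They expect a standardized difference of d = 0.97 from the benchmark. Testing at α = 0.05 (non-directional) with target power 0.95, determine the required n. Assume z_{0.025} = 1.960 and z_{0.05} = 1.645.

For a one-sample test: n = ((z_{α/2} + z_β) / d)².
z_{α/2} + z_β = 1.960 + 1.645 = 3.605.
n = (3.605 / 0.97)² = 3.716² = 13.81.
Round up.

n = 14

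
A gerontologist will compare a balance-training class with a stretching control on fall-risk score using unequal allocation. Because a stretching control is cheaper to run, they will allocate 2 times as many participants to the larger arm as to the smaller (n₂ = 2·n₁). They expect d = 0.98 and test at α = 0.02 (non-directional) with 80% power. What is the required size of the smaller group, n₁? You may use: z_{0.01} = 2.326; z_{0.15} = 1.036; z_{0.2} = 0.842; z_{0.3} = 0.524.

With allocation ratio k = n₂/n₁ = 2, Var(x̄₁−x̄₂) = σ²(1/n₁ + 1/(k·n₁)) = σ²·(k+1)/(k·n₁).
So n₁ = (1 + 1/k)·((z_{α/2} + z_β)/d)² = 1.500 × (3.168/0.98)².
n₁ = 1.500 × 10.45 = 15.7.
Round up: n₁ = 16, giving n₂ = 2 × 16 = 32.

n₁ = 16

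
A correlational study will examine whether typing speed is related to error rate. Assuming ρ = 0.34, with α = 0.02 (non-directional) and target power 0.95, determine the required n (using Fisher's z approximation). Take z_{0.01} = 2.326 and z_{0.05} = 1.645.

Fisher's z: C = ½·ln((1+r)/(1−r)) = ½·ln(2.0303) = 0.3541.
n = ((z_{α/2} + z_β)/C)² + 3.
(2.326 + 1.645) / 0.3541 = 3.971 / 0.3541 = 11.214.
n = 11.214² + 3 = 125.76 + 3 = 128.8.
Round up.

n = 129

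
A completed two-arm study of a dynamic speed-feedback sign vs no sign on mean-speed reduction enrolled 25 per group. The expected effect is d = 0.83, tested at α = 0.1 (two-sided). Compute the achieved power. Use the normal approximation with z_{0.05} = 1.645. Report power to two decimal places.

For two equal groups, power = Φ(d·√(n/2) − z_{α/2}).
d·√(n/2) = 0.83 × √(25/2) = 0.83 × 3.536 = 2.934.
z_β = 2.934 − 1.645 = 1.289.
Power = Φ(1.289) = 0.901.

power ≈ 0.90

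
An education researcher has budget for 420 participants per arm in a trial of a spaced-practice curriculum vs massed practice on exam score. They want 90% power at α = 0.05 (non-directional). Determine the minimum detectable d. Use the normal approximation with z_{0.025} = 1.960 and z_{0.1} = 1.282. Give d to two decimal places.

d_min ≈ 0.22

For two independent groups of n = 420 each: d_min = (z_{α/2} + z_β)·√(2/n).
z-sum = 1.960 + 1.282 = 3.242.
d_min = 3.242 × √(2/420) = 3.242 × 0.0690 = 0.224.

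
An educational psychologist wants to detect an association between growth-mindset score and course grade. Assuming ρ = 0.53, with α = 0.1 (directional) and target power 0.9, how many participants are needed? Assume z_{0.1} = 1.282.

n = 22

Fisher's z: C = ½·ln((1+r)/(1−r)) = ½·ln(3.2553) = 0.5901.
n = ((z_{α} + z_β)/C)² + 3.
(1.282 + 1.282) / 0.5901 = 2.564 / 0.5901 = 4.345.
n = 4.345² + 3 = 18.88 + 3 = 21.9.
Round up.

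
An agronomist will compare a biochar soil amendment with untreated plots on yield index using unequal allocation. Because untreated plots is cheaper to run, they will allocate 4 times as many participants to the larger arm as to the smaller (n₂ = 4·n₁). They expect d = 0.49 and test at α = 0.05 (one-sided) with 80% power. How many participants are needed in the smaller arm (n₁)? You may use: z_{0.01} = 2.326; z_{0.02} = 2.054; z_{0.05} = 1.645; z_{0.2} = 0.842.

n₁ = 33

With allocation ratio k = n₂/n₁ = 4, Var(x̄₁−x̄₂) = σ²(1/n₁ + 1/(k·n₁)) = σ²·(k+1)/(k·n₁).
So n₁ = (1 + 1/k)·((z_{α} + z_β)/d)² = 1.250 × (2.487/0.49)².
n₁ = 1.250 × 25.76 = 32.2.
Round up: n₁ = 33, giving n₂ = 4 × 33 = 132.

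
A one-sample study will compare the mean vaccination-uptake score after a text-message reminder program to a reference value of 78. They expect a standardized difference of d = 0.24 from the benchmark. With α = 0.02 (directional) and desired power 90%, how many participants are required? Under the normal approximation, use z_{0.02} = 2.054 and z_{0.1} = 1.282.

For a one-sample test: n = ((z_{α} + z_β) / d)².
z_{α} + z_β = 2.054 + 1.282 = 3.336.
n = (3.336 / 0.24)² = 13.900² = 193.21.
Round up.

n = 194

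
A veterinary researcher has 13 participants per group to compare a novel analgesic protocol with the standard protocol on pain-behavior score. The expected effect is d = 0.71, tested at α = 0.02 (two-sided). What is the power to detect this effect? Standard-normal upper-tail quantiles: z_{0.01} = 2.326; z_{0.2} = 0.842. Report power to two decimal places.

power ≈ 0.30

For two equal groups, power = Φ(d·√(n/2) − z_{α/2}).
d·√(n/2) = 0.71 × √(13/2) = 0.71 × 2.550 = 1.810.
z_β = 1.810 − 2.326 = -0.516.
Power = Φ(-0.516) = 0.303.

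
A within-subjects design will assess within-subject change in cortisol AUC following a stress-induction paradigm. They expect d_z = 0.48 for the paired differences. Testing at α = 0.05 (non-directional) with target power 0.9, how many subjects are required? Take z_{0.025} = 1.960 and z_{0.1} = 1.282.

n = 46 pairs

For a paired (one-sample on differences) test: n = ((z_{α/2} + z_β) / d)².
z_{α/2} + z_β = 1.960 + 1.282 = 3.242.
n = (3.242 / 0.48)² = 6.754² = 45.62.
Round up.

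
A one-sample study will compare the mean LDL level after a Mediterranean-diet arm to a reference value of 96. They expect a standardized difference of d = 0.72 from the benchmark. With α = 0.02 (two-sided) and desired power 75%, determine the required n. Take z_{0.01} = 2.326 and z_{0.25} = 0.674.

n = 18

For a one-sample test: n = ((z_{α/2} + z_β) / d)².
z_{α/2} + z_β = 2.326 + 0.674 = 3.000.
n = (3.000 / 0.72)² = 4.167² = 17.36.
Round up.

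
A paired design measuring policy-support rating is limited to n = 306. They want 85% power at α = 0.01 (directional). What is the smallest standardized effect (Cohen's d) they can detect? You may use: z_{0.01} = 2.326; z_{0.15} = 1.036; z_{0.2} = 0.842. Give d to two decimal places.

d_min ≈ 0.19

For a single sample (or paired design) of n = 306: d_min = (z_{α} + z_β)/√n.
z-sum = 2.326 + 1.036 = 3.362.
d_min = 3.362 / √306 = 3.362 / 17.493 = 0.192.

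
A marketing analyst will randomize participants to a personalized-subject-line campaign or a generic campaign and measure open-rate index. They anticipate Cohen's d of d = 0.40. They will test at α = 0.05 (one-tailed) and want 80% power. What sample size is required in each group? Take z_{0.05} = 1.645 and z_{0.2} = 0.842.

n = 78 per group

For two independent groups with equal n: n = 2·((z_{α} + z_β) / d)².
z_{α} + z_β = 1.645 + 0.842 = 2.487.
n = 2 × (2.487 / 0.40)² = 2 × 6.218² = 2 × 38.66 = 77.3.
Round up to the next whole participant.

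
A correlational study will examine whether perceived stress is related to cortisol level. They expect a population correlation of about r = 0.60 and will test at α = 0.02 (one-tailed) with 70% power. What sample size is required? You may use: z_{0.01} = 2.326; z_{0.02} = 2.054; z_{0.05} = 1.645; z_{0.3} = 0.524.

n = 17

Fisher's z: C = ½·ln((1+r)/(1−r)) = ½·ln(4.0000) = 0.6931.
n = ((z_{α} + z_β)/C)² + 3.
(2.054 + 0.524) / 0.6931 = 2.578 / 0.6931 = 3.720.
n = 3.720² + 3 = 13.83 + 3 = 16.8.
Round up.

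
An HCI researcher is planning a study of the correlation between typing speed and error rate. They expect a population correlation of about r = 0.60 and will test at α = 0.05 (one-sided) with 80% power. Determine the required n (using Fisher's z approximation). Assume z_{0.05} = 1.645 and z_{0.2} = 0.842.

Fisher's z: C = ½·ln((1+r)/(1−r)) = ½·ln(4.0000) = 0.6931.
n = ((z_{α} + z_β)/C)² + 3.
(1.645 + 0.842) / 0.6931 = 2.487 / 0.6931 = 3.588.
n = 3.588² + 3 = 12.88 + 3 = 15.9.
Round up.

n = 16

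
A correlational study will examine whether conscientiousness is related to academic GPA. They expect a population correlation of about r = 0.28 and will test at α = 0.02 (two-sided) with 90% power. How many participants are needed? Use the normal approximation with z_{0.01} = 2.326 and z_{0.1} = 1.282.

n = 161

Fisher's z: C = ½·ln((1+r)/(1−r)) = ½·ln(1.7778) = 0.2877.
n = ((z_{α/2} + z_β)/C)² + 3.
(2.326 + 1.282) / 0.2877 = 3.608 / 0.2877 = 12.541.
n = 12.541² + 3 = 157.27 + 3 = 160.3.
Round up.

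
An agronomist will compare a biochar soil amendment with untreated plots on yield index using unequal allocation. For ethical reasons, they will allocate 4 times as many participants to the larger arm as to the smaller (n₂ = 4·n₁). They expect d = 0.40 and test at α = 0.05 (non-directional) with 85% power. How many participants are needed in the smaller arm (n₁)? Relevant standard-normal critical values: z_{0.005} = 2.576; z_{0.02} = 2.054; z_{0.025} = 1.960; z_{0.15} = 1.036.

With allocation ratio k = n₂/n₁ = 4, Var(x̄₁−x̄₂) = σ²(1/n₁ + 1/(k·n₁)) = σ²·(k+1)/(k·n₁).
So n₁ = (1 + 1/k)·((z_{α/2} + z_β)/d)² = 1.250 × (2.996/0.40)².
n₁ = 1.250 × 56.10 = 70.1.
Round up: n₁ = 71, giving n₂ = 4 × 71 = 284.

n₁ = 71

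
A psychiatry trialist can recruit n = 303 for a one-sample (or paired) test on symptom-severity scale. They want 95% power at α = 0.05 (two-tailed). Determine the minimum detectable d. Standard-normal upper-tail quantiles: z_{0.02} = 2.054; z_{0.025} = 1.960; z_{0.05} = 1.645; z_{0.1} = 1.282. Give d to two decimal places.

For a single sample (or paired design) of n = 303: d_min = (z_{α/2} + z_β)/√n.
z-sum = 1.960 + 1.645 = 3.605.
d_min = 3.605 / √303 = 3.605 / 17.407 = 0.207.

d_min ≈ 0.21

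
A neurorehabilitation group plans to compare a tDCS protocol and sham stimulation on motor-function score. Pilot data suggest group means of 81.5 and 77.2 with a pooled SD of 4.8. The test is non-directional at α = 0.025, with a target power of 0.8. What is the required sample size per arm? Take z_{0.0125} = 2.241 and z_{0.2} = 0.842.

Cohen's d = |M₁ − M₂| / SD_pooled = |81.5 − 77.2| / 4.8 = 4.3 / 4.8 = 0.896.
For two independent groups with equal n: n = 2·((z_{α/2} + z_β) / d)².
z_{α/2} + z_β = 2.241 + 0.842 = 3.083.
n = 2 × (3.083 / 0.896)² = 2 × 3.441² = 2 × 11.84 = 23.7.
Round up to the next whole participant.

n = 24 per group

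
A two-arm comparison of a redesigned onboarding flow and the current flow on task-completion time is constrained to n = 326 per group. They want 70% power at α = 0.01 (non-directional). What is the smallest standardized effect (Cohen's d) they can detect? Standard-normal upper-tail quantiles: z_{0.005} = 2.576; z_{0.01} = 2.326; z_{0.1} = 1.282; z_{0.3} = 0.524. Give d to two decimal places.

d_min ≈ 0.24

For two independent groups of n = 326 each: d_min = (z_{α/2} + z_β)·√(2/n).
z-sum = 2.576 + 0.524 = 3.100.
d_min = 3.100 × √(2/326) = 3.100 × 0.0783 = 0.243.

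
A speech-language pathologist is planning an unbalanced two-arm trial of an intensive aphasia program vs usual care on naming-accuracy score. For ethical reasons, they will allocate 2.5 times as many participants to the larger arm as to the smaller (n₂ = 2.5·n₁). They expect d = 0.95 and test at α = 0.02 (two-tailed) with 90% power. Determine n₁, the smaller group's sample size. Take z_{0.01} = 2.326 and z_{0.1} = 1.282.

With allocation ratio k = n₂/n₁ = 2.5, Var(x̄₁−x̄₂) = σ²(1/n₁ + 1/(k·n₁)) = σ²·(k+1)/(k·n₁).
So n₁ = (1 + 1/k)·((z_{α/2} + z_β)/d)² = 1.400 × (3.608/0.95)².
n₁ = 1.400 × 14.42 = 20.2.
Round up: n₁ = 21, giving n₂ = ⌈2.5 × 21⌉ = ⌈52.5⌉ = 53.

n₁ = 21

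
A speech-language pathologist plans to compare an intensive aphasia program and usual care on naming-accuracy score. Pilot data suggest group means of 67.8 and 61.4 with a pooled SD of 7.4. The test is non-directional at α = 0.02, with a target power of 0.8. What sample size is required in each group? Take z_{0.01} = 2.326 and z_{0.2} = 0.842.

n = 27 per group

Cohen's d = |M₁ − M₂| / SD_pooled = |67.8 − 61.4| / 7.4 = 6.4 / 7.4 = 0.865.
For two independent groups with equal n: n = 2·((z_{α/2} + z_β) / d)².
z_{α/2} + z_β = 2.326 + 0.842 = 3.168.
n = 2 × (3.168 / 0.865)² = 2 × 3.662² = 2 × 13.41 = 26.8.
Round up to the next whole participant.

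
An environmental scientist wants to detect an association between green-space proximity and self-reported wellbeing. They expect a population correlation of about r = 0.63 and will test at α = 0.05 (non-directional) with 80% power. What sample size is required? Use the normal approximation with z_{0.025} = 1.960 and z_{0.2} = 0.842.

Fisher's z: C = ½·ln((1+r)/(1−r)) = ½·ln(4.4054) = 0.7414.
n = ((z_{α/2} + z_β)/C)² + 3.
(1.960 + 0.842) / 0.7414 = 2.802 / 0.7414 = 3.779.
n = 3.779² + 3 = 14.28 + 3 = 17.3.
Round up.

n = 18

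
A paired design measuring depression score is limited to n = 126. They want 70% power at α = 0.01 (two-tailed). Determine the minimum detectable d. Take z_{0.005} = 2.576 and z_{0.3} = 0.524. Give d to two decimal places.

For a single sample (or paired design) of n = 126: d_min = (z_{α/2} + z_β)/√n.
z-sum = 2.576 + 0.524 = 3.100.
d_min = 3.100 / √126 = 3.100 / 11.225 = 0.276.

d_min ≈ 0.28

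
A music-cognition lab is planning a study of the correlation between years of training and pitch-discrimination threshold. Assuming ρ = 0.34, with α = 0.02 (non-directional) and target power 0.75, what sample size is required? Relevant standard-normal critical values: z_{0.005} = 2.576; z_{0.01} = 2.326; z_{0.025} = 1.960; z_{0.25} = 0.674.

Fisher's z: C = ½·ln((1+r)/(1−r)) = ½·ln(2.0303) = 0.3541.
n = ((z_{α/2} + z_β)/C)² + 3.
(2.326 + 0.674) / 0.3541 = 3.000 / 0.3541 = 8.472.
n = 8.472² + 3 = 71.78 + 3 = 74.8.
Round up.

n = 75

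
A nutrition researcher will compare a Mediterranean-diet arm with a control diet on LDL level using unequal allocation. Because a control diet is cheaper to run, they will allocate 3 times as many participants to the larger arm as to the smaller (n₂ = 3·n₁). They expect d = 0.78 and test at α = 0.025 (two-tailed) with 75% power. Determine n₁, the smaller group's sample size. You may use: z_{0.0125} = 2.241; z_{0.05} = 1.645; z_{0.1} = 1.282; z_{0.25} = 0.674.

n₁ = 19

With allocation ratio k = n₂/n₁ = 3, Var(x̄₁−x̄₂) = σ²(1/n₁ + 1/(k·n₁)) = σ²·(k+1)/(k·n₁).
So n₁ = (1 + 1/k)·((z_{α/2} + z_β)/d)² = 1.333 × (2.915/0.78)².
n₁ = 1.333 × 13.97 = 18.6.
Round up: n₁ = 19, giving n₂ = 3 × 19 = 57.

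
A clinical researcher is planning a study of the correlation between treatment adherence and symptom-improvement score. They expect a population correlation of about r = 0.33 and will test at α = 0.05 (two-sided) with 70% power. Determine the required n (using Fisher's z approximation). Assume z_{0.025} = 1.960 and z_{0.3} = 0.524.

Fisher's z: C = ½·ln((1+r)/(1−r)) = ½·ln(1.9851) = 0.3428.
n = ((z_{α/2} + z_β)/C)² + 3.
(1.960 + 0.524) / 0.3428 = 2.484 / 0.3428 = 7.246.
n = 7.246² + 3 = 52.51 + 3 = 55.5.
Round up.

n = 56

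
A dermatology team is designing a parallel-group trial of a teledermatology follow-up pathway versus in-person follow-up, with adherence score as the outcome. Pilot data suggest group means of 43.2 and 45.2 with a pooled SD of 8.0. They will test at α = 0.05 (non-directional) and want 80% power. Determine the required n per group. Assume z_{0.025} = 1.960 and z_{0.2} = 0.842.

Cohen's d = |M₁ − M₂| / SD_pooled = |43.2 − 45.2| / 8.0 = 2.0 / 8.0 = 0.250.
For two independent groups with equal n: n = 2·((z_{α/2} + z_β) / d)².
z_{α/2} + z_β = 1.960 + 0.842 = 2.802.
n = 2 × (2.802 / 0.250)² = 2 × 11.208² = 2 × 125.62 = 251.2.
Round up to the next whole participant.

n = 252 per group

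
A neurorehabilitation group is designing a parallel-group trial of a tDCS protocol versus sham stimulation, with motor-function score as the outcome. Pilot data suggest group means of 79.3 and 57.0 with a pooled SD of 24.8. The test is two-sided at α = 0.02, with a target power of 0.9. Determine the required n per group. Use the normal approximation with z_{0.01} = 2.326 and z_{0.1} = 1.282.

n = 33 per group

Cohen's d = |M₁ − M₂| / SD_pooled = |79.3 − 57.0| / 24.8 = 22.3 / 24.8 = 0.899.
For two independent groups with equal n: n = 2·((z_{α/2} + z_β) / d)².
z_{α/2} + z_β = 2.326 + 1.282 = 3.608.
n = 2 × (3.608 / 0.899)² = 2 × 4.013² = 2 × 16.11 = 32.2.
Round up to the next whole participant.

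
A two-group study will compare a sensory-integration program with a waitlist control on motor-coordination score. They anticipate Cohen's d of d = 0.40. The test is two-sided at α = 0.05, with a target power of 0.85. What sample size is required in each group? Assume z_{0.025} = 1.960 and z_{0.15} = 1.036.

For two independent groups with equal n: n = 2·((z_{α/2} + z_β) / d)².
z_{α/2} + z_β = 1.960 + 1.036 = 2.996.
n = 2 × (2.996 / 0.40)² = 2 × 7.490² = 2 × 56.10 = 112.2.
Round up to the next whole participant.

n = 113 per group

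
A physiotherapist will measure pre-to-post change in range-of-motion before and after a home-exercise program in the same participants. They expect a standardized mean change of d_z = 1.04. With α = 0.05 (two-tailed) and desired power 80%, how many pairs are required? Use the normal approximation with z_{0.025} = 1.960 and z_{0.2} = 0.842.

n = 8 pairs

For a paired (one-sample on differences) test: n = ((z_{α/2} + z_β) / d)².
z_{α/2} + z_β = 1.960 + 0.842 = 2.802.
n = (2.802 / 1.04)² = 2.694² = 7.26.
Round up.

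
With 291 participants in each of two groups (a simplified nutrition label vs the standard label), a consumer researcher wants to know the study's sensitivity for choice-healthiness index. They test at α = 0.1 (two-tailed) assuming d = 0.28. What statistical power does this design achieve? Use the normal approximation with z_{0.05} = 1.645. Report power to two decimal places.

For two equal groups, power = Φ(d·√(n/2) − z_{α/2}).
d·√(n/2) = 0.28 × √(291/2) = 0.28 × 12.062 = 3.377.
z_β = 3.377 − 1.645 = 1.732.
Power = Φ(1.732) = 0.958.

power ≈ 0.96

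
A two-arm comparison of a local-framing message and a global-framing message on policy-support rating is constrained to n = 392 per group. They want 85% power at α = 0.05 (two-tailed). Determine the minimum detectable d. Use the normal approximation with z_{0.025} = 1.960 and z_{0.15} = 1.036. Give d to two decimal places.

d_min ≈ 0.21

For two independent groups of n = 392 each: d_min = (z_{α/2} + z_β)·√(2/n).
z-sum = 1.960 + 1.036 = 2.996.
d_min = 2.996 × √(2/392) = 2.996 × 0.0714 = 0.214.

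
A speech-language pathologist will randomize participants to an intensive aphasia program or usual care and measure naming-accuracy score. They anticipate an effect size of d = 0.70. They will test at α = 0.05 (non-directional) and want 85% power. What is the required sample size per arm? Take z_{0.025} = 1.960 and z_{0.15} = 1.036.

n = 37 per group

For two independent groups with equal n: n = 2·((z_{α/2} + z_β) / d)².
z_{α/2} + z_β = 1.960 + 1.036 = 2.996.
n = 2 × (2.996 / 0.70)² = 2 × 4.280² = 2 × 18.32 = 36.6.
Round up to the next whole participant.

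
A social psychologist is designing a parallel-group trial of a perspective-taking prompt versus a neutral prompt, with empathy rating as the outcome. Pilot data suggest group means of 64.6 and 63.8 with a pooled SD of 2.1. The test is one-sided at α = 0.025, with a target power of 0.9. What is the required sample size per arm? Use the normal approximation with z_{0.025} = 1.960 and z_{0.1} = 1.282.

n = 145 per group

Cohen's d = |M₁ − M₂| / SD_pooled = |64.6 − 63.8| / 2.1 = 0.8 / 2.1 = 0.381.
For two independent groups with equal n: n = 2·((z_{α} + z_β) / d)².
z_{α} + z_β = 1.960 + 1.282 = 3.242.
n = 2 × (3.242 / 0.381)² = 2 × 8.509² = 2 × 72.41 = 144.8.
Round up to the next whole participant.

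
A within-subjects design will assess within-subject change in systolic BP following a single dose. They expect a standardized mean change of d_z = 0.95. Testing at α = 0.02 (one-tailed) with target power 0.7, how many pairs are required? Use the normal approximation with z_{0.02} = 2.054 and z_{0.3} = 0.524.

For a paired (one-sample on differences) test: n = ((z_{α} + z_β) / d)².
z_{α} + z_β = 2.054 + 0.524 = 2.578.
n = (2.578 / 0.95)² = 2.714² = 7.36.
Round up.

n = 8 pairs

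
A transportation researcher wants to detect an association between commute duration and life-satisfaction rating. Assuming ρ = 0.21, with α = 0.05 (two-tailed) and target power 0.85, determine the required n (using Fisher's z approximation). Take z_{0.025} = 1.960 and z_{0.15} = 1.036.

n = 201

Fisher's z: C = ½·ln((1+r)/(1−r)) = ½·ln(1.5316) = 0.2132.
n = ((z_{α/2} + z_β)/C)² + 3.
(1.960 + 1.036) / 0.2132 = 2.996 / 0.2132 = 14.053.
n = 14.053² + 3 = 197.47 + 3 = 200.5.
Round up.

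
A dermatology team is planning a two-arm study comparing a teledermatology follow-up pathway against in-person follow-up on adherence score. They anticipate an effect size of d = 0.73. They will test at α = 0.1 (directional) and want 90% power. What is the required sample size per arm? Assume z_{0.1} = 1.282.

For two independent groups with equal n: n = 2·((z_{α} + z_β) / d)².
z_{α} + z_β = 1.282 + 1.282 = 2.564.
n = 2 × (2.564 / 0.73)² = 2 × 3.512² = 2 × 12.34 = 24.7.
Round up to the next whole participant.

n = 25 per group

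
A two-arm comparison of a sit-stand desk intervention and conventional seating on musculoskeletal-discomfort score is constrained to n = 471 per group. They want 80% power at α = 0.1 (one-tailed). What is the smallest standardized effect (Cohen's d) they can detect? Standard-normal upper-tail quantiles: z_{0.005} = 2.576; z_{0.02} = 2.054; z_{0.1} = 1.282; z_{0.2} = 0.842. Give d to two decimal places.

For two independent groups of n = 471 each: d_min = (z_{α} + z_β)·√(2/n).
z-sum = 1.282 + 0.842 = 2.124.
d_min = 2.124 × √(2/471) = 2.124 × 0.0652 = 0.138.

d_min ≈ 0.14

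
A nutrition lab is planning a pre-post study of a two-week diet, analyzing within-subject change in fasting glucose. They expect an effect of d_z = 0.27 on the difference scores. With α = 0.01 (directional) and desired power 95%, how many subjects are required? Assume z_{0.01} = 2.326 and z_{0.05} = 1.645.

For a paired (one-sample on differences) test: n = ((z_{α} + z_β) / d)².
z_{α} + z_β = 2.326 + 1.645 = 3.971.
n = (3.971 / 0.27)² = 14.707² = 216.31.
Round up.

n = 217 pairs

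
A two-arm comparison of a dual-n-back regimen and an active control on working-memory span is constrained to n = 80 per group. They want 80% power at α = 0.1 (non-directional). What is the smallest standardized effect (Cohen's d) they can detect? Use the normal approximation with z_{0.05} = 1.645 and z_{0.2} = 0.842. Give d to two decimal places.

d_min ≈ 0.39

For two independent groups of n = 80 each: d_min = (z_{α/2} + z_β)·√(2/n).
z-sum = 1.645 + 0.842 = 2.487.
d_min = 2.487 × √(2/80) = 2.487 × 0.1581 = 0.393.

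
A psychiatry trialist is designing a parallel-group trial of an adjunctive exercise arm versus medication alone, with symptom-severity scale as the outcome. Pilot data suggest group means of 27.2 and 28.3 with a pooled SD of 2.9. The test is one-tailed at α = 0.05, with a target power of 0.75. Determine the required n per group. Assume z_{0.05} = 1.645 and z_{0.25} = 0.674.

n = 75 per group

Cohen's d = |M₁ − M₂| / SD_pooled = |27.2 − 28.3| / 2.9 = 1.1 / 2.9 = 0.379.
For two independent groups with equal n: n = 2·((z_{α} + z_β) / d)².
z_{α} + z_β = 1.645 + 0.674 = 2.319.
n = 2 × (2.319 / 0.379)² = 2 × 6.119² = 2 × 37.44 = 74.9.
Round up to the next whole participant.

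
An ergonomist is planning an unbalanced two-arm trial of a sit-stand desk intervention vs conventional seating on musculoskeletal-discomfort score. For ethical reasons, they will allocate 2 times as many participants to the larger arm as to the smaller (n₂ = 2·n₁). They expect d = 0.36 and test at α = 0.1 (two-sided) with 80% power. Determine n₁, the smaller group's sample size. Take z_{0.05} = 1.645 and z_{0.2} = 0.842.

n₁ = 72

With allocation ratio k = n₂/n₁ = 2, Var(x̄₁−x̄₂) = σ²(1/n₁ + 1/(k·n₁)) = σ²·(k+1)/(k·n₁).
So n₁ = (1 + 1/k)·((z_{α/2} + z_β)/d)² = 1.500 × (2.487/0.36)².
n₁ = 1.500 × 47.73 = 71.6.
Round up: n₁ = 72, giving n₂ = 2 × 72 = 144.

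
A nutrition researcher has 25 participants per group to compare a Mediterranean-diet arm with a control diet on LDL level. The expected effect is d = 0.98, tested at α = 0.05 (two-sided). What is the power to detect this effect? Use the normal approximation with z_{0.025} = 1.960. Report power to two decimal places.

For two equal groups, power = Φ(d·√(n/2) − z_{α/2}).
d·√(n/2) = 0.98 × √(25/2) = 0.98 × 3.536 = 3.465.
z_β = 3.465 − 1.960 = 1.505.
Power = Φ(1.505) = 0.934.

power ≈ 0.93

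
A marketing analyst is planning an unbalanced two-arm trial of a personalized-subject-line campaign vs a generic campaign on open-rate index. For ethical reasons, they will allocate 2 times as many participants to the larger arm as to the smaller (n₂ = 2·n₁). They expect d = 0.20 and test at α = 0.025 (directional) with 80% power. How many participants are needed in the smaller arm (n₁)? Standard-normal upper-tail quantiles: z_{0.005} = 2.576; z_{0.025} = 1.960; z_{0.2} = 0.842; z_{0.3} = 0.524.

With allocation ratio k = n₂/n₁ = 2, Var(x̄₁−x̄₂) = σ²(1/n₁ + 1/(k·n₁)) = σ²·(k+1)/(k·n₁).
So n₁ = (1 + 1/k)·((z_{α} + z_β)/d)² = 1.500 × (2.802/0.20)².
n₁ = 1.500 × 196.28 = 294.4.
Round up: n₁ = 295, giving n₂ = 2 × 295 = 590.

n₁ = 295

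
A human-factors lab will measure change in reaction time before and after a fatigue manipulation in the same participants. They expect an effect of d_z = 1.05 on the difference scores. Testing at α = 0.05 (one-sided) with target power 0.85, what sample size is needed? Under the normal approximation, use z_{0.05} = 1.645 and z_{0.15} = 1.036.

n = 7 pairs

For a paired (one-sample on differences) test: n = ((z_{α} + z_β) / d)².
z_{α} + z_β = 1.645 + 1.036 = 2.681.
n = (2.681 / 1.05)² = 2.553² = 6.52.
Round up.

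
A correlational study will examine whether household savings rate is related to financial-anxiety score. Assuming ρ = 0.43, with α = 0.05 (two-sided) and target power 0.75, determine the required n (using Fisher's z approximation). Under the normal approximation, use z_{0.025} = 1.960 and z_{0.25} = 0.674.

Fisher's z: C = ½·ln((1+r)/(1−r)) = ½·ln(2.5088) = 0.4599.
n = ((z_{α/2} + z_β)/C)² + 3.
(1.960 + 0.674) / 0.4599 = 2.634 / 0.4599 = 5.727.
n = 5.727² + 3 = 32.80 + 3 = 35.8.
Round up.

n = 36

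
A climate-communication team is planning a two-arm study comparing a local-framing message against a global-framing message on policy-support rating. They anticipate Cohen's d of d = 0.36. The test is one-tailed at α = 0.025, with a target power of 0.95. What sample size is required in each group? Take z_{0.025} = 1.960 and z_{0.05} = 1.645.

For two independent groups with equal n: n = 2·((z_{α} + z_β) / d)².
z_{α} + z_β = 1.960 + 1.645 = 3.605.
n = 2 × (3.605 / 0.36)² = 2 × 10.014² = 2 × 100.28 = 200.6.
Round up to the next whole participant.

n = 201 per group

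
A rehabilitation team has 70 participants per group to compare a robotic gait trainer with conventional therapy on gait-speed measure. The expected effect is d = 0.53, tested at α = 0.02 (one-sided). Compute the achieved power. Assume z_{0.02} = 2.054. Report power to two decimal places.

For two equal groups, power = Φ(d·√(n/2) − z_{α}).
d·√(n/2) = 0.53 × √(70/2) = 0.53 × 5.916 = 3.136.
z_β = 3.136 − 2.054 = 1.082.
Power = Φ(1.082) = 0.860.

power ≈ 0.86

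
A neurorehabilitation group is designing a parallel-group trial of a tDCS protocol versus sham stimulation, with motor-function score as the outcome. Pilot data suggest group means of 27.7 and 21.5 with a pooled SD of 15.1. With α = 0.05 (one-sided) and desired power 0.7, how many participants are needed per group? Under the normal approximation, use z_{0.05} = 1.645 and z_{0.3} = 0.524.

n = 56 per group

Cohen's d = |M₁ − M₂| / SD_pooled = |27.7 − 21.5| / 15.1 = 6.2 / 15.1 = 0.411.
For two independent groups with equal n: n = 2·((z_{α} + z_β) / d)².
z_{α} + z_β = 1.645 + 0.524 = 2.169.
n = 2 × (2.169 / 0.411)² = 2 × 5.277² = 2 × 27.85 = 55.7.
Round up to the next whole participant.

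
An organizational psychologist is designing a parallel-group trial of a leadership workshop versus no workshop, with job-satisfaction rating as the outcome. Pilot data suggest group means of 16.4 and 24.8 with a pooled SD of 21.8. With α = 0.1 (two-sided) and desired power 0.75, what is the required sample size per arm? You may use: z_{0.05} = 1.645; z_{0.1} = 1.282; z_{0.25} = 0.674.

Cohen's d = |M₁ − M₂| / SD_pooled = |16.4 − 24.8| / 21.8 = 8.4 / 21.8 = 0.385.
For two independent groups with equal n: n = 2·((z_{α/2} + z_β) / d)².
z_{α/2} + z_β = 1.645 + 0.674 = 2.319.
n = 2 × (2.319 / 0.385)² = 2 × 6.023² = 2 × 36.28 = 72.6.
Round up to the next whole participant.

n = 73 per group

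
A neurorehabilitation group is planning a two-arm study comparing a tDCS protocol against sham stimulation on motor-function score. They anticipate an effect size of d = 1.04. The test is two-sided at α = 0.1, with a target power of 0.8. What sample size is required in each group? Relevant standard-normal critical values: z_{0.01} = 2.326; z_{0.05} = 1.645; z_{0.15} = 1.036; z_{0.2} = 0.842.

n = 12 per group

For two independent groups with equal n: n = 2·((z_{α/2} + z_β) / d)².
z_{α/2} + z_β = 1.645 + 0.842 = 2.487.
n = 2 × (2.487 / 1.04)² = 2 × 2.391² = 2 × 5.72 = 11.4.
Round up to the next whole participant.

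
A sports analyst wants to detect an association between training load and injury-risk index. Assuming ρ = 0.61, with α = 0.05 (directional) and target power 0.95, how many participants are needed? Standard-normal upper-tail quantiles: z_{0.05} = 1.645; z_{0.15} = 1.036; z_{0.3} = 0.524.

n = 25

Fisher's z: C = ½·ln((1+r)/(1−r)) = ½·ln(4.1282) = 0.7089.
n = ((z_{α} + z_β)/C)² + 3.
(1.645 + 1.645) / 0.7089 = 3.290 / 0.7089 = 4.641.
n = 4.641² + 3 = 21.54 + 3 = 24.5.
Round up.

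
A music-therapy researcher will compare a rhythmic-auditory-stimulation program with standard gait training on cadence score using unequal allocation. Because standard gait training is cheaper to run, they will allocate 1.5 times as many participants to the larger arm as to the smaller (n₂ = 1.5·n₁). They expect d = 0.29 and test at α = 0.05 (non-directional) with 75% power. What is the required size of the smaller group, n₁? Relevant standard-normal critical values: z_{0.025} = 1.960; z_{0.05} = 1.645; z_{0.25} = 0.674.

n₁ = 138

With allocation ratio k = n₂/n₁ = 1.5, Var(x̄₁−x̄₂) = σ²(1/n₁ + 1/(k·n₁)) = σ²·(k+1)/(k·n₁).
So n₁ = (1 + 1/k)·((z_{α/2} + z_β)/d)² = 1.667 × (2.634/0.29)².
n₁ = 1.667 × 82.50 = 137.5.
Round up: n₁ = 138, giving n₂ = 1.5 × 138 = 207.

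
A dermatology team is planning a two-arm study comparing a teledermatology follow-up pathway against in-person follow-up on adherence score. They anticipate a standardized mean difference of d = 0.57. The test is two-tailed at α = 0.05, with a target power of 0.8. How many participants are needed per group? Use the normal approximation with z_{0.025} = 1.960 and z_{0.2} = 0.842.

n = 49 per group

For two independent groups with equal n: n = 2·((z_{α/2} + z_β) / d)².
z_{α/2} + z_β = 1.960 + 0.842 = 2.802.
n = 2 × (2.802 / 0.57)² = 2 × 4.916² = 2 × 24.16 = 48.3.
Round up to the next whole participant.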